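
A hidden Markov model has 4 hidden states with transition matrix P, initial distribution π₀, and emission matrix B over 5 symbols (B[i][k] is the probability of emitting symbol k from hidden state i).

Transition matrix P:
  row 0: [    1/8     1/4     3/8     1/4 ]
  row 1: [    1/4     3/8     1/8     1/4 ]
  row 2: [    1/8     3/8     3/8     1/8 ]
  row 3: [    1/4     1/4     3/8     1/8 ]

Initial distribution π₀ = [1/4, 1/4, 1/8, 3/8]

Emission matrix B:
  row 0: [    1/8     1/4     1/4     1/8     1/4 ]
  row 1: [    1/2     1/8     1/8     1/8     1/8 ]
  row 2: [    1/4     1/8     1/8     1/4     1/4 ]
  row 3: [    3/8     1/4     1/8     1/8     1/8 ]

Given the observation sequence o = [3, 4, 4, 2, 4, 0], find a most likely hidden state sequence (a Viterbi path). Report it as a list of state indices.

t=0: δ = [3.125e-02, 3.125e-02, 3.125e-02, 4.688e-02]  (obs o_0=3)
t=1: δ = [2.930e-03, 1.465e-03, 4.395e-03, 9.766e-04]  ψ = [3, 1, 3, 0]  (obs o_1=4)
t=2: δ = [1.373e-04, 2.060e-04, 4.120e-04, 9.155e-05]  ψ = [2, 2, 2, 0]  (obs o_2=4)
t=3: δ = [1.287e-05, 1.931e-05, 1.931e-05, 6.437e-06]  ψ = [1, 2, 2, 1]  (obs o_3=2)
t=4: δ = [1.207e-06, 9.052e-07, 1.810e-06, 6.035e-07]  ψ = [1, 1, 2, 1]  (obs o_4=4)
t=5: δ = [2.829e-08, 3.395e-07, 1.697e-07, 1.132e-07]  ψ = [1, 2, 2, 0]  (obs o_5=0)
backtrack: best end state = 1; path = [3, 2, 2, 2, 2, 1]

path = [3, 2, 2, 2, 2, 1]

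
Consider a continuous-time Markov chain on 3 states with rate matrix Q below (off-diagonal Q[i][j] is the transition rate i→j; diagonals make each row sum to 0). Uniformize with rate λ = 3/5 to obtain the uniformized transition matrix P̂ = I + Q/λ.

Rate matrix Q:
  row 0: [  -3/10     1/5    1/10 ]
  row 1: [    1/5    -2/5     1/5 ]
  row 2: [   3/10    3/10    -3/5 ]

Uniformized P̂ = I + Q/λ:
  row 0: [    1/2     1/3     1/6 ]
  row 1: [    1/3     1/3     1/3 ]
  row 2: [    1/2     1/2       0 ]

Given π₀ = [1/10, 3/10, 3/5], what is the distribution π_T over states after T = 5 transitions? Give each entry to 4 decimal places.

π = [0.4392, 0.3661, 0.1947]

t=0: π = [0.1000, 0.3000, 0.6000]
t=1: π = [0.4500, 0.4333, 0.1167]
t=2: π = [0.4278, 0.3528, 0.2194]
t=3: π = [0.4412, 0.3699, 0.1889]
t=4: π = [0.4383, 0.3648, 0.1968]
t=5: π = [0.4392, 0.3661, 0.1947]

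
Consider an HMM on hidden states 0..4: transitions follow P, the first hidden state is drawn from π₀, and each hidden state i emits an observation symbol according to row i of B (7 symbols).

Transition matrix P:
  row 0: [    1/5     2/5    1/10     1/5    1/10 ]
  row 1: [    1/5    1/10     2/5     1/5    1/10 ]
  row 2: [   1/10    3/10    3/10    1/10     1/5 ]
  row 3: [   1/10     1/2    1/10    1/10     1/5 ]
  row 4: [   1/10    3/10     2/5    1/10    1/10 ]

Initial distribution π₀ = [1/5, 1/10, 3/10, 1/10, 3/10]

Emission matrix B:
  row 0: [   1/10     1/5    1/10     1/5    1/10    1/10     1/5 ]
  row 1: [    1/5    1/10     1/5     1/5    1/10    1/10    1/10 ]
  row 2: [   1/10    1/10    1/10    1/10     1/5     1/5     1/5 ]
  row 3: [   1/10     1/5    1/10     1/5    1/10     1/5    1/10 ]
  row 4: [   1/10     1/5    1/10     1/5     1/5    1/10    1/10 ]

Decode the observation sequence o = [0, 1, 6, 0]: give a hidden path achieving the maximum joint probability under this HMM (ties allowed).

path = [2, 4, 2, 1]

t=0: δ = [2.000e-02, 2.000e-02, 3.000e-02, 1.000e-02, 3.000e-02]  (obs o_0=0)
t=1: δ = [8.000e-04, 9.000e-04, 1.200e-03, 8.000e-04, 1.200e-03]  ψ = [0, 2, 4, 0, 2]  (obs o_1=1)
t=2: δ = [3.600e-05, 4.000e-05, 9.600e-05, 1.800e-05, 2.400e-05]  ψ = [1, 3, 4, 1, 2]  (obs o_2=6)
t=3: δ = [9.600e-07, 5.760e-06, 2.880e-06, 9.600e-07, 1.920e-06]  ψ = [2, 2, 2, 2, 2]  (obs o_3=0)
backtrack: best end state = 1; path = [2, 4, 2, 1]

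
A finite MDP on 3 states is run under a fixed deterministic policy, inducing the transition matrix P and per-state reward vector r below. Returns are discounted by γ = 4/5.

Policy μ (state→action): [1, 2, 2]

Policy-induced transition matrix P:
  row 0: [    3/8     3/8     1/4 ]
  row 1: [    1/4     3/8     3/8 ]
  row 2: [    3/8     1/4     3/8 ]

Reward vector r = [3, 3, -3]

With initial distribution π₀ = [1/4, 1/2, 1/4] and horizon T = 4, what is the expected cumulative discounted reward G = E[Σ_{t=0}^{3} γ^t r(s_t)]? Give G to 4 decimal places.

t=0: π = [0.2500, 0.5000, 0.2500], E[r] = 1.5000, γ^t·E[r] = 1.500000, running G = 1.500000
t=1: π = [0.3125, 0.3438, 0.3438], E[r] = 0.9375, γ^t·E[r] = 0.750000, running G = 2.250000
t=2: π = [0.3320, 0.3320, 0.3359], E[r] = 0.9844, γ^t·E[r] = 0.630000, running G = 2.880000
t=3: π = [0.3335, 0.3330, 0.3335], E[r] = 0.9990, γ^t·E[r] = 0.511500, running G = 3.391500

G = 3.3915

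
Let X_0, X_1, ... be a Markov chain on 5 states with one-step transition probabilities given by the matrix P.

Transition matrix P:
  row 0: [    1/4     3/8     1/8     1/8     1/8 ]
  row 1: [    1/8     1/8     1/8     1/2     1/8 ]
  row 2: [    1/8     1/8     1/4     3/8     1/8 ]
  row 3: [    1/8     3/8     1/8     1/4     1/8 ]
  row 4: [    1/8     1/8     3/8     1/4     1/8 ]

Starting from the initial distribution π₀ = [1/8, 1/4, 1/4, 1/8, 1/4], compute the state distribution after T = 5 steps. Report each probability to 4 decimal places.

t=0: π = [0.1250, 0.2500, 0.2500, 0.1250, 0.2500]
t=1: π = [0.1406, 0.1875, 0.2188, 0.3281, 0.1250]
t=2: π = [0.1426, 0.2422, 0.1836, 0.3066, 0.1250]
t=3: π = [0.1428, 0.2373, 0.1792, 0.3157, 0.1250]
t=4: π = [0.1429, 0.2396, 0.1786, 0.3139, 0.1250]
t=5: π = [0.1429, 0.2392, 0.1786, 0.3144, 0.1250]

π = [0.1429, 0.2392, 0.1786, 0.3144, 0.1250]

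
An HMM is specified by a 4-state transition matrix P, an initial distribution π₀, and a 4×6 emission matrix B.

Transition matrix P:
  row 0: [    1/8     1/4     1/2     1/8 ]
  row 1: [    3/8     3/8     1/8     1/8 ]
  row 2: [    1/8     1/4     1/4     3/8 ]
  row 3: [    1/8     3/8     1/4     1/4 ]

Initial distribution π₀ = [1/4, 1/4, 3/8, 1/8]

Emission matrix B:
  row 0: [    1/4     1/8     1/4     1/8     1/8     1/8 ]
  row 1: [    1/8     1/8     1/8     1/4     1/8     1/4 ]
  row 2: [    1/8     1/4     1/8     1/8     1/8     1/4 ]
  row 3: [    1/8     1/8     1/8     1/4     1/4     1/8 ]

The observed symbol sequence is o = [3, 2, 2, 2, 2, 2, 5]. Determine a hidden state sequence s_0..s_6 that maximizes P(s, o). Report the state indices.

path = [1, 0, 2, 3, 1, 0, 2]

t=0: δ = [3.125e-02, 6.250e-02, 4.688e-02, 3.125e-02]  (obs o_0=3)
t=1: δ = [5.859e-03, 2.930e-03, 1.953e-03, 2.197e-03]  ψ = [1, 1, 0, 2]  (obs o_1=2)
t=2: δ = [2.747e-04, 1.831e-04, 3.662e-04, 9.155e-05]  ψ = [1, 0, 0, 0]  (obs o_2=2)
t=3: δ = [1.717e-05, 1.144e-05, 1.717e-05, 1.717e-05]  ψ = [1, 2, 0, 2]  (obs o_3=2)
t=4: δ = [1.073e-06, 8.047e-07, 1.073e-06, 8.047e-07]  ψ = [1, 3, 0, 2]  (obs o_4=2)
t=5: δ = [7.544e-08, 3.772e-08, 6.706e-08, 5.029e-08]  ψ = [1, 1, 0, 2]  (obs o_5=2)
t=6: δ = [1.768e-09, 4.715e-09, 9.430e-09, 3.143e-09]  ψ = [1, 0, 0, 2]  (obs o_6=5)
backtrack: best end state = 2; path = [1, 0, 2, 3, 1, 0, 2]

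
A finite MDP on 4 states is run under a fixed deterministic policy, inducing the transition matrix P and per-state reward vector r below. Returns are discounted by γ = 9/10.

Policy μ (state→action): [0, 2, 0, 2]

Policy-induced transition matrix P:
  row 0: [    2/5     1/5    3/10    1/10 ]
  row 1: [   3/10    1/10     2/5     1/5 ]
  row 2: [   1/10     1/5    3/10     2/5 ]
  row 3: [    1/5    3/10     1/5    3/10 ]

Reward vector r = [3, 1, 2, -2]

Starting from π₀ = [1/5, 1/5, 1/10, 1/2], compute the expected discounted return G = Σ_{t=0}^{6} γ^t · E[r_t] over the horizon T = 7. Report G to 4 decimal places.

G = 4.2330

t=0: π = [0.2000, 0.2000, 0.1000, 0.5000], E[r] = 0.0000, γ^t·E[r] = 0.000000, running G = 0.000000
t=1: π = [0.2500, 0.2300, 0.2700, 0.2500], E[r] = 1.0200, γ^t·E[r] = 0.918000, running G = 0.918000
t=2: π = [0.2460, 0.2020, 0.2980, 0.2540], E[r] = 1.0280, γ^t·E[r] = 0.832680, running G = 1.750680
t=3: π = [0.2396, 0.2052, 0.2948, 0.2604], E[r] = 0.9928, γ^t·E[r] = 0.723751, running G = 2.474431
t=4: π = [0.2390, 0.2055, 0.2945, 0.2610], E[r] = 0.9893, γ^t·E[r] = 0.649067, running G = 3.123498
t=5: π = [0.2389, 0.2056, 0.2944, 0.2611], E[r] = 0.9889, γ^t·E[r] = 0.583952, running G = 3.707450
t=6: π = [0.2389, 0.2056, 0.2944, 0.2611], E[r] = 0.9889, γ^t·E[r] = 0.525538, running G = 4.232988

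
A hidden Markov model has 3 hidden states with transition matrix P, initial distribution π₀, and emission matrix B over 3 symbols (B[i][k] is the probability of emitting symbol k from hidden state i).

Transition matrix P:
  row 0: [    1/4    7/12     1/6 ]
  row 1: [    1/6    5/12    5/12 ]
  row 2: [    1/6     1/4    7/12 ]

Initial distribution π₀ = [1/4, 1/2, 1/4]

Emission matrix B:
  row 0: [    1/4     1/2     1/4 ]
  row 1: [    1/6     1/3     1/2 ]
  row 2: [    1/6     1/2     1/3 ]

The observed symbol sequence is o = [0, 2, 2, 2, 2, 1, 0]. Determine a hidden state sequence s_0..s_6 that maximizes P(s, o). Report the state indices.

t=0: δ = [6.250e-02, 8.333e-02, 4.167e-02]  (obs o_0=0)
t=1: δ = [3.906e-03, 1.823e-02, 1.157e-02]  ψ = [0, 0, 1]  (obs o_1=2)
t=2: δ = [7.595e-04, 3.798e-03, 2.532e-03]  ψ = [1, 1, 1]  (obs o_2=2)
t=3: δ = [1.582e-04, 7.912e-04, 5.275e-04]  ψ = [1, 1, 1]  (obs o_3=2)
t=4: δ = [3.297e-05, 1.648e-04, 1.099e-04]  ψ = [1, 1, 1]  (obs o_4=2)
t=5: δ = [1.374e-05, 2.289e-05, 3.434e-05]  ψ = [1, 1, 1]  (obs o_5=1)
t=6: δ = [1.431e-06, 1.590e-06, 3.339e-06]  ψ = [2, 1, 2]  (obs o_6=0)
backtrack: best end state = 2; path = [0, 1, 1, 1, 1, 2, 2]

path = [0, 1, 1, 1, 1, 2, 2]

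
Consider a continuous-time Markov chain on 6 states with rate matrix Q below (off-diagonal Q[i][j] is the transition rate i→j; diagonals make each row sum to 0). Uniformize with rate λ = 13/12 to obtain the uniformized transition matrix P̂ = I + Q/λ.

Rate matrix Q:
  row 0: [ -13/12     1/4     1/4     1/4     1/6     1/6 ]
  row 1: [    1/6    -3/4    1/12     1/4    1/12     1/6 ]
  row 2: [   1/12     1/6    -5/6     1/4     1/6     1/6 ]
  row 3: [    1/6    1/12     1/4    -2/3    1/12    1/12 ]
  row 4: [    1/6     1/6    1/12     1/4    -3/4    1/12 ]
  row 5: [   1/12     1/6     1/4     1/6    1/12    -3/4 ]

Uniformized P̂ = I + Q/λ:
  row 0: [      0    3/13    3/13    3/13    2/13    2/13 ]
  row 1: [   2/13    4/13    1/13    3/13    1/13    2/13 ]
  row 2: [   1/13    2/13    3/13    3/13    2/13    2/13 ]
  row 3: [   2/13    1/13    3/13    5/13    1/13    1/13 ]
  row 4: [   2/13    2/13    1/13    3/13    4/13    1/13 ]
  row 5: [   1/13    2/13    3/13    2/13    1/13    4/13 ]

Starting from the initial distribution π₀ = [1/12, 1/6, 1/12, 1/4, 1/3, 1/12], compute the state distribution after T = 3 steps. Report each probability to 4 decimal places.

π = [0.1119, 0.1684, 0.1837, 0.2603, 0.1310, 0.1446]

t=0: π = [0.0833, 0.1667, 0.0833, 0.2500, 0.3333, 0.0833]
t=1: π = [0.1282, 0.1667, 0.1538, 0.2628, 0.1667, 0.1218]
t=2: π = [0.1129, 0.1691, 0.1795, 0.2618, 0.1371, 0.1395]
t=3: π = [0.1119, 0.1684, 0.1837, 0.2603, 0.1310, 0.1446]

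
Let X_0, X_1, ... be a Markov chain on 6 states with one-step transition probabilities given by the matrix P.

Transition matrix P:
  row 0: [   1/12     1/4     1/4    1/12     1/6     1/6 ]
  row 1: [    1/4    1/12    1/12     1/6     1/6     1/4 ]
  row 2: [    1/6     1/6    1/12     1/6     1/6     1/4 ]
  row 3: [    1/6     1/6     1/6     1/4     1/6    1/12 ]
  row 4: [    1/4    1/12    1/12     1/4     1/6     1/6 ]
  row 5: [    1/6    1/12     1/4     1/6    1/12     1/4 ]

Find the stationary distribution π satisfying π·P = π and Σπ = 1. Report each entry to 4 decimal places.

π = [0.1763, 0.1410, 0.1598, 0.1795, 0.1506, 0.1928]

Balance equations π_j = Σ_i π_i·P[i][j]:
  π_0 = 1/12·π_0 + 1/4·π_1 + 1/6·π_2 + 1/6·π_3 + 1/4·π_4 + 1/6·π_5
  π_1 = 1/4·π_0 + 1/12·π_1 + 1/6·π_2 + 1/6·π_3 + 1/12·π_4 + 1/12·π_5
  π_2 = 1/4·π_0 + 1/12·π_1 + 1/12·π_2 + 1/6·π_3 + 1/12·π_4 + 1/4·π_5
  π_3 = 1/12·π_0 + 1/6·π_1 + 1/6·π_2 + 1/4·π_3 + 1/4·π_4 + 1/6·π_5
  π_4 = 1/6·π_0 + 1/6·π_1 + 1/6·π_2 + 1/6·π_3 + 1/6·π_4 + 1/12·π_5
  normalize: π_0 + π_1 + π_2 + π_3 + π_4 + π_5 = 1
Solving the linear system gives exactly π = [23243/131856, 9295/65928, 439/2747, 11833/65928, 6619/43952, 2119/10988].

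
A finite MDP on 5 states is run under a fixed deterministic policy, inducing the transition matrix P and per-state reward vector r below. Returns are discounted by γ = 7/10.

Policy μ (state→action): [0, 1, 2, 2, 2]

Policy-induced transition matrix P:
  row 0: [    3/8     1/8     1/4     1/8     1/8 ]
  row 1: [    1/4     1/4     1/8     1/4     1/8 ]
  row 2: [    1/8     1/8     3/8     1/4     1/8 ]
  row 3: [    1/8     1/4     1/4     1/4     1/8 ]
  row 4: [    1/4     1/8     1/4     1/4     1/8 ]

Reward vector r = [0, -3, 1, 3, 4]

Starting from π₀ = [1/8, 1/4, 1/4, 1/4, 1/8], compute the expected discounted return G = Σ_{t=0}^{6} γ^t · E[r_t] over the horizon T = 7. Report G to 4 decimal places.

G = 2.5996

t=0: π = [0.1250, 0.2500, 0.2500, 0.2500, 0.1250], E[r] = 0.7500, γ^t·E[r] = 0.750000, running G = 0.750000
t=1: π = [0.2031, 0.1875, 0.2500, 0.2344, 0.1250], E[r] = 0.8906, γ^t·E[r] = 0.623438, running G = 1.373438
t=2: π = [0.2148, 0.1777, 0.2578, 0.2246, 0.1250], E[r] = 0.8984, γ^t·E[r] = 0.440234, running G = 1.813672
t=3: π = [0.2166, 0.1753, 0.2600, 0.2231, 0.1250], E[r] = 0.9036, γ^t·E[r] = 0.309923, running G = 2.123594
t=4: π = [0.2167, 0.1748, 0.2606, 0.2229, 0.1250], E[r] = 0.9050, γ^t·E[r] = 0.217283, running G = 2.340877
t=5: π = [0.2166, 0.1747, 0.2607, 0.2229, 0.1250], E[r] = 0.9053, γ^t·E[r] = 0.152157, running G = 2.493034
t=6: π = [0.2166, 0.1747, 0.2608, 0.2229, 0.1250], E[r] = 0.9054, γ^t·E[r] = 0.106519, running G = 2.599553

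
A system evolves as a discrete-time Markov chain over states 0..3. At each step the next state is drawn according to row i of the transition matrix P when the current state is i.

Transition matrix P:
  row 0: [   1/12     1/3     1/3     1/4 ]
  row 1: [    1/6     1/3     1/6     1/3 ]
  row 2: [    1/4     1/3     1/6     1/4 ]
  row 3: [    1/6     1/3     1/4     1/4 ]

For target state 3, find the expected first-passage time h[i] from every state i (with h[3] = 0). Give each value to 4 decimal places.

h = [3.6000, 3.3000, 3.6000, 0.0000]

First-step conditioning: h[3] = 0; for i ≠ 3, h[i] = 1 + Σ_k P[i][k]·h[k].
  h[0] = 1 + 1/12·h[0] + 1/3·h[1] + 1/3·h[2]
  h[1] = 1 + 1/6·h[0] + 1/3·h[1] + 1/6·h[2]
  h[2] = 1 + 1/4·h[0] + 1/3·h[1] + 1/6·h[2]
Solving the 3×3 linear system over states ≠ 3 gives exactly h = [18/5, 33/10, 18/5, 0] (h[3] = 0 is the target).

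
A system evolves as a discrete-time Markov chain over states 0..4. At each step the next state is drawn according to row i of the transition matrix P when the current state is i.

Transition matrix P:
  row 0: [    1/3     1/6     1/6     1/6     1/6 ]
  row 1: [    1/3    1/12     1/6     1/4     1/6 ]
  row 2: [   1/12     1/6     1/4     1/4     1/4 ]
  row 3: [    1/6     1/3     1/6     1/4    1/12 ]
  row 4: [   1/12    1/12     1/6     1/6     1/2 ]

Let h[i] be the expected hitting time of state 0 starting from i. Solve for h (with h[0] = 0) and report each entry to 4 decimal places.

First-step conditioning: h[0] = 0; for i ≠ 0, h[i] = 1 + Σ_k P[i][k]·h[k].
  h[1] = 1 + 1/12·h[1] + 1/6·h[2] + 1/4·h[3] + 1/6·h[4]
  h[2] = 1 + 1/6·h[1] + 1/4·h[2] + 1/4·h[3] + 1/4·h[4]
  h[3] = 1 + 1/3·h[1] + 1/6·h[2] + 1/4·h[3] + 1/12·h[4]
  h[4] = 1 + 1/12·h[1] + 1/6·h[2] + 1/6·h[3] + 1/2·h[4]
Solving the 4×4 linear system over states ≠ 0 gives exactly h = [0, 228/43, 1488/215, 1296/215, 36/5] (h[0] = 0 is the target).

h = [0.0000, 5.3023, 6.9209, 6.0279, 7.2000]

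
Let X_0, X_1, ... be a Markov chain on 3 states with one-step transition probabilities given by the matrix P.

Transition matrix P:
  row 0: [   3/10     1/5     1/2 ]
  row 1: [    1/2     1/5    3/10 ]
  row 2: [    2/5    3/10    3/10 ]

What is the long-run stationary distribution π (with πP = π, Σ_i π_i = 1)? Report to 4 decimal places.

π = [0.3852, 0.2377, 0.3770]

Balance equations π_j = Σ_i π_i·P[i][j]:
  π_0 = 3/10·π_0 + 1/2·π_1 + 2/5·π_2
  π_1 = 1/5·π_0 + 1/5·π_1 + 3/10·π_2
  normalize: π_0 + π_1 + π_2 = 1
Solving the linear system gives exactly π = [47/122, 29/122, 23/61].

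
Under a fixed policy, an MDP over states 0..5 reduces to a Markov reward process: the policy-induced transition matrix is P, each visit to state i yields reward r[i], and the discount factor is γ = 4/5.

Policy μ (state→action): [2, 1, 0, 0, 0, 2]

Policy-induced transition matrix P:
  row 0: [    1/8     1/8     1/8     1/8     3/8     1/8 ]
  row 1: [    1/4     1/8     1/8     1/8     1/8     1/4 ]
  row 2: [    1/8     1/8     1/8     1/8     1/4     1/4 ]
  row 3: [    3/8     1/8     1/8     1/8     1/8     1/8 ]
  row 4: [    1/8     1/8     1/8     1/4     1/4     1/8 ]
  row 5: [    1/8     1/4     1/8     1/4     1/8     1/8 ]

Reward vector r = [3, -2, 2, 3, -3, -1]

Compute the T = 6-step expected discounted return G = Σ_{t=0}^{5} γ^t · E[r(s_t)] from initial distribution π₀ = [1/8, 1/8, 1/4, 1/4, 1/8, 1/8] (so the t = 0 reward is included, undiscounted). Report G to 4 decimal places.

t=0: π = [0.1250, 0.1250, 0.2500, 0.2500, 0.1250, 0.1250], E[r] = 0.8750, γ^t·E[r] = 0.875000, running G = 0.875000
t=1: π = [0.2031, 0.1406, 0.1250, 0.1563, 0.2031, 0.1719], E[r] = 0.2656, γ^t·E[r] = 0.212500, running G = 1.087500
t=2: π = [0.1816, 0.1465, 0.1250, 0.1719, 0.2168, 0.1582], E[r] = 0.2090, γ^t·E[r] = 0.133750, running G = 1.221250
t=3: π = [0.1863, 0.1448, 0.1250, 0.1719, 0.2131, 0.1589], E[r] = 0.2366, γ^t·E[r] = 0.121125, running G = 1.342375
t=4: π = [0.1861, 0.1449, 0.1250, 0.1715, 0.2138, 0.1587], E[r] = 0.2328, γ^t·E[r] = 0.095338, running G = 1.437713
t=5: π = [0.1860, 0.1448, 0.1250, 0.1716, 0.2139, 0.1587], E[r] = 0.2326, γ^t·E[r] = 0.076231, running G = 1.513944

G = 1.5139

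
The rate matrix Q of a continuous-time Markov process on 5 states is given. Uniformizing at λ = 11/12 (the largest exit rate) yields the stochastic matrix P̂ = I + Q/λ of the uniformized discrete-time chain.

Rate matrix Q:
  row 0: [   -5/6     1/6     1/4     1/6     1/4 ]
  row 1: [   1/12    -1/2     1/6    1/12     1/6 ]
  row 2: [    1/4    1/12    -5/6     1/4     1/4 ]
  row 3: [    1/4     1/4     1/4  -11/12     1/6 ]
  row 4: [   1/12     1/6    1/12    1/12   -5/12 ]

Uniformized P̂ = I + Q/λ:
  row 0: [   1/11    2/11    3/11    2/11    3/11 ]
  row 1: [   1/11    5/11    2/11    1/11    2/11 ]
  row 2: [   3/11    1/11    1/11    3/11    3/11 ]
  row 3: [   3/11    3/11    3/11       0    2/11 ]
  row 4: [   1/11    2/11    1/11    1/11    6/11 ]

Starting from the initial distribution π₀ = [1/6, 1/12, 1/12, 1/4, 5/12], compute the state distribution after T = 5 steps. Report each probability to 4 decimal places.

π = [0.1424, 0.2450, 0.1612, 0.1220, 0.3295]

t=0: π = [0.1667, 0.0833, 0.0833, 0.2500, 0.4167]
t=1: π = [0.1515, 0.2197, 0.1742, 0.0985, 0.3561]
t=2: π = [0.1405, 0.2348, 0.1563, 0.1274, 0.3409]
t=3: π = [0.1425, 0.2432, 0.1610, 0.1205, 0.3328]
t=4: π = [0.1421, 0.2445, 0.1608, 0.1222, 0.3304]
t=5: π = [0.1424, 0.2450, 0.1612, 0.1220, 0.3295]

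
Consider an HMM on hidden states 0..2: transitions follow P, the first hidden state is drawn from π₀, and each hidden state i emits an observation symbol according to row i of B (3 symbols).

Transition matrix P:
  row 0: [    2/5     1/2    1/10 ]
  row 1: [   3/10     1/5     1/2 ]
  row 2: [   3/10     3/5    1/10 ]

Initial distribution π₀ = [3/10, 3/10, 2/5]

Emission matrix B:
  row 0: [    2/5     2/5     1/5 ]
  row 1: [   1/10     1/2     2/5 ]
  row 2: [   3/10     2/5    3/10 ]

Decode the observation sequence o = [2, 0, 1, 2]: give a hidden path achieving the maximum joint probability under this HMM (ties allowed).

path = [1, 2, 1, 2]

t=0: δ = [6.000e-02, 1.200e-01, 1.200e-01]  (obs o_0=2)
t=1: δ = [1.440e-02, 7.200e-03, 1.800e-02]  ψ = [1, 2, 1]  (obs o_1=0)
t=2: δ = [2.304e-03, 5.400e-03, 1.440e-03]  ψ = [0, 2, 1]  (obs o_2=1)
t=3: δ = [3.240e-04, 4.608e-04, 8.100e-04]  ψ = [1, 0, 1]  (obs o_3=2)
backtrack: best end state = 2; path = [1, 2, 1, 2]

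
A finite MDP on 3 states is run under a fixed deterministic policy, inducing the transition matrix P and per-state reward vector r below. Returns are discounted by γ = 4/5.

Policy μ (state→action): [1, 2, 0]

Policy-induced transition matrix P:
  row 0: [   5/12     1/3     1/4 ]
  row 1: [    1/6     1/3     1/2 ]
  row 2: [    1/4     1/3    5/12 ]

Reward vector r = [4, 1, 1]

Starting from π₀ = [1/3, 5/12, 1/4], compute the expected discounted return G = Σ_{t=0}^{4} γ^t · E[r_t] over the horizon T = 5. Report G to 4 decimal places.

t=0: π = [0.3333, 0.4167, 0.2500], E[r] = 2.0000, γ^t·E[r] = 2.000000, running G = 2.000000
t=1: π = [0.2708, 0.3333, 0.3958], E[r] = 1.8125, γ^t·E[r] = 1.450000, running G = 3.450000
t=2: π = [0.2674, 0.3333, 0.3993], E[r] = 1.8021, γ^t·E[r] = 1.153333, running G = 4.603333
t=3: π = [0.2668, 0.3333, 0.3999], E[r] = 1.8003, γ^t·E[r] = 0.921778, running G = 5.525111
t=4: π = [0.2667, 0.3333, 0.4000], E[r] = 1.8001, γ^t·E[r] = 0.737304, running G = 6.262415

G = 6.2624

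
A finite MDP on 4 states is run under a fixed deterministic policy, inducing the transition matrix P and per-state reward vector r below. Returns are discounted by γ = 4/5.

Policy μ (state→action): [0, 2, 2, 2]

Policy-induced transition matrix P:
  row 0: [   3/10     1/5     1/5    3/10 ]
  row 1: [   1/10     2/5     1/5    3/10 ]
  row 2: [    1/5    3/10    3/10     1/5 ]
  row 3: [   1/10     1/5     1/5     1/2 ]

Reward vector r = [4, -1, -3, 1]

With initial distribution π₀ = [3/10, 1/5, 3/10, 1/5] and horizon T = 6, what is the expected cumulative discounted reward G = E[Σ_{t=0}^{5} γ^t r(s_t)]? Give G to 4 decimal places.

t=0: π = [0.3000, 0.2000, 0.3000, 0.2000], E[r] = 0.3000, γ^t·E[r] = 0.300000, running G = 0.300000
t=1: π = [0.1900, 0.2700, 0.2300, 0.3100], E[r] = 0.1100, γ^t·E[r] = 0.088000, running G = 0.388000
t=2: π = [0.1610, 0.2770, 0.2230, 0.3390], E[r] = 0.0370, γ^t·E[r] = 0.023680, running G = 0.411680
t=3: π = [0.1545, 0.2777, 0.2223, 0.3455], E[r] = 0.0189, γ^t·E[r] = 0.009677, running G = 0.421357
t=4: π = [0.1531, 0.2778, 0.2222, 0.3469], E[r] = 0.0149, γ^t·E[r] = 0.006115, running G = 0.427472
t=5: π = [0.1528, 0.2778, 0.2222, 0.3472], E[r] = 0.0141, γ^t·E[r] = 0.004621, running G = 0.432093

G = 0.4321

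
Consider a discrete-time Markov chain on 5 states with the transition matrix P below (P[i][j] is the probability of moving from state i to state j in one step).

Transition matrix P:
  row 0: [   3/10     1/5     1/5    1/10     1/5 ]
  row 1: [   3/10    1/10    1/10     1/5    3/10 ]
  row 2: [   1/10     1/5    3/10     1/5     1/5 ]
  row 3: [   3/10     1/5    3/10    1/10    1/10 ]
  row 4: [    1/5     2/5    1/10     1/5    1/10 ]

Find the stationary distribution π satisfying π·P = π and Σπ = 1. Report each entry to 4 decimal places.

Balance equations π_j = Σ_i π_i·P[i][j]:
  π_0 = 3/10·π_0 + 3/10·π_1 + 1/10·π_2 + 3/10·π_3 + 1/5·π_4
  π_1 = 1/5·π_0 + 1/10·π_1 + 1/5·π_2 + 1/5·π_3 + 2/5·π_4
  π_2 = 1/5·π_0 + 1/10·π_1 + 3/10·π_2 + 3/10·π_3 + 1/10·π_4
  π_3 = 1/10·π_0 + 1/5·π_1 + 1/5·π_2 + 1/10·π_3 + 1/5·π_4
  normalize: π_0 + π_1 + π_2 + π_3 + π_4 = 1
Solving the linear system gives exactly π = [2591/10695, 2308/10695, 696/3565, 1709/10695, 1999/10695].

π = [0.2423, 0.2158, 0.1952, 0.1598, 0.1869]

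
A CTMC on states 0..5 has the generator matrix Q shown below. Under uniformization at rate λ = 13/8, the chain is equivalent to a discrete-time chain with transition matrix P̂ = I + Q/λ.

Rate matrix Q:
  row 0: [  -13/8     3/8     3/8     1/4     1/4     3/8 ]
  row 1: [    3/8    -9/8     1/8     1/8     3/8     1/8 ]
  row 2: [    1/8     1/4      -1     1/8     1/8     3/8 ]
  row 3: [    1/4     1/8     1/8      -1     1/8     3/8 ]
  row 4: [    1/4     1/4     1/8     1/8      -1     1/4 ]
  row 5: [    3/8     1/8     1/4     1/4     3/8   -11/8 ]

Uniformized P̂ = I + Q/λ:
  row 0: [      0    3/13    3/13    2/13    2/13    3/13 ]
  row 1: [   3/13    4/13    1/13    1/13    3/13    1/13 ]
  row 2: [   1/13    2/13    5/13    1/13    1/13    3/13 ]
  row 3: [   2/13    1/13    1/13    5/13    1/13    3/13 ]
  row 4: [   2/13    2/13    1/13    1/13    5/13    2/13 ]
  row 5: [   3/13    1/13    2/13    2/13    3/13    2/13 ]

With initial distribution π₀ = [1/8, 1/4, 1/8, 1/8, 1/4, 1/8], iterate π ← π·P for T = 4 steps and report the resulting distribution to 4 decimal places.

π = [0.1453, 0.1661, 0.1624, 0.1463, 0.2040, 0.1758]

t=0: π = [0.1250, 0.2500, 0.1250, 0.1250, 0.2500, 0.1250]
t=1: π = [0.1538, 0.1827, 0.1442, 0.1346, 0.2212, 0.1635]
t=2: π = [0.1457, 0.1709, 0.1575, 0.1428, 0.2101, 0.1731]
t=3: π = [0.1458, 0.1670, 0.1611, 0.1454, 0.2057, 0.1750]
t=4: π = [0.1453, 0.1661, 0.1624, 0.1463, 0.2040, 0.1758]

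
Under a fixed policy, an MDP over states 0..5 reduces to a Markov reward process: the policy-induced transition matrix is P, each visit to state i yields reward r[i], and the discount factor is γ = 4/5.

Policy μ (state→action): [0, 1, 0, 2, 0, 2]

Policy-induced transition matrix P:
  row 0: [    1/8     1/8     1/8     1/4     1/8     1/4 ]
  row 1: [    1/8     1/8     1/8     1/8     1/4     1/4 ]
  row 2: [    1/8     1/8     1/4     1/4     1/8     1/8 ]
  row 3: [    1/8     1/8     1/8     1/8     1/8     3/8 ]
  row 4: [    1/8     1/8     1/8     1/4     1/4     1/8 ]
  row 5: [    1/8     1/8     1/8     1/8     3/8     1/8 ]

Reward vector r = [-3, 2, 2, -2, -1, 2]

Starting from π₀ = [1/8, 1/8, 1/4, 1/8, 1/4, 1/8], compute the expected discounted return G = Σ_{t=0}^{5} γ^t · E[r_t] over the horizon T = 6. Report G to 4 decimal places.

t=0: π = [0.1250, 0.1250, 0.2500, 0.1250, 0.2500, 0.1250], E[r] = 0.1250, γ^t·E[r] = 0.125000, running G = 0.125000
t=1: π = [0.1250, 0.1250, 0.1563, 0.2031, 0.2031, 0.1875], E[r] = -0.0469, γ^t·E[r] = -0.037500, running G = 0.087500
t=2: π = [0.1250, 0.1250, 0.1445, 0.1855, 0.2129, 0.2070], E[r] = -0.0059, γ^t·E[r] = -0.003750, running G = 0.083750
t=3: π = [0.1250, 0.1250, 0.1431, 0.1853, 0.2190, 0.2026], E[r] = -0.0232, γ^t·E[r] = -0.011875, running G = 0.071875
t=4: π = [0.1250, 0.1250, 0.1429, 0.1859, 0.2187, 0.2026], E[r] = -0.0245, γ^t·E[r] = -0.010038, running G = 0.061838
t=5: π = [0.1250, 0.1250, 0.1429, 0.1858, 0.2186, 0.2027], E[r] = -0.0241, γ^t·E[r] = -0.007889, running G = 0.053949

G = 0.0539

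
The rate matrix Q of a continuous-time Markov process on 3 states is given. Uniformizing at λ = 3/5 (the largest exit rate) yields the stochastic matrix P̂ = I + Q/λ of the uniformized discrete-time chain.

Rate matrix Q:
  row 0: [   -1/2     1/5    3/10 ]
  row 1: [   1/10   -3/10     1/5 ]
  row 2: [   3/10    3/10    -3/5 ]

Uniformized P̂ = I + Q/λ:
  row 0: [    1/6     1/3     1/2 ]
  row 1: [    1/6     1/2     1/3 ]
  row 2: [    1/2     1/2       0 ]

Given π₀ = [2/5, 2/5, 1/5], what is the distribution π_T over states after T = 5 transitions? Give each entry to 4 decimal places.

π = [0.2594, 0.4560, 0.2847]

t=0: π = [0.4000, 0.4000, 0.2000]
t=1: π = [0.2333, 0.4333, 0.3333]
t=2: π = [0.2778, 0.4611, 0.2611]
t=3: π = [0.2537, 0.4537, 0.2926]
t=4: π = [0.2642, 0.4577, 0.2781]
t=5: π = [0.2594, 0.4560, 0.2847]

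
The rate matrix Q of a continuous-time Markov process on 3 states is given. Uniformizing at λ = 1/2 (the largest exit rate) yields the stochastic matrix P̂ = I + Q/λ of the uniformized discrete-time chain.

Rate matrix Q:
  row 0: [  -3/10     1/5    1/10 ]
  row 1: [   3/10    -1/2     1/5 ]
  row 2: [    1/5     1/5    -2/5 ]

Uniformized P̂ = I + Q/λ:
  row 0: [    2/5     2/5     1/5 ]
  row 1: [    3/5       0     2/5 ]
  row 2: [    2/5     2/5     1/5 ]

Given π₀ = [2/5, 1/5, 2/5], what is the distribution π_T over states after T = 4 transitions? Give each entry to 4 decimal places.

π = [0.4582, 0.2835, 0.2582]

t=0: π = [0.4000, 0.2000, 0.4000]
t=1: π = [0.4400, 0.3200, 0.2400]
t=2: π = [0.4640, 0.2720, 0.2640]
t=3: π = [0.4544, 0.2912, 0.2544]
t=4: π = [0.4582, 0.2835, 0.2582]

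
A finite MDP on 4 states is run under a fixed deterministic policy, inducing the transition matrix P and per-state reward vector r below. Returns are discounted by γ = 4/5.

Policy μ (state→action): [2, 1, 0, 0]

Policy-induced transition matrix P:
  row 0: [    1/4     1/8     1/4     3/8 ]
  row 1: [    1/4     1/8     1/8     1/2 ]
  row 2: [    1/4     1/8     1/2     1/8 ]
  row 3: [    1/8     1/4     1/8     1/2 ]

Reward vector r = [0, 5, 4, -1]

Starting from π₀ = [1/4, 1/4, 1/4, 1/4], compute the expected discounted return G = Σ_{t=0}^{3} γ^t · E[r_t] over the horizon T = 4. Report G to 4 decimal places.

G = 4.8050

t=0: π = [0.2500, 0.2500, 0.2500, 0.2500], E[r] = 2.0000, γ^t·E[r] = 2.000000, running G = 2.000000
t=1: π = [0.2188, 0.1563, 0.2500, 0.3750], E[r] = 1.4063, γ^t·E[r] = 1.125000, running G = 3.125000
t=2: π = [0.2031, 0.1719, 0.2461, 0.3789], E[r] = 1.4648, γ^t·E[r] = 0.937500, running G = 4.062500
t=3: π = [0.2026, 0.1724, 0.2427, 0.3823], E[r] = 1.4502, γ^t·E[r] = 0.742500, running G = 4.805000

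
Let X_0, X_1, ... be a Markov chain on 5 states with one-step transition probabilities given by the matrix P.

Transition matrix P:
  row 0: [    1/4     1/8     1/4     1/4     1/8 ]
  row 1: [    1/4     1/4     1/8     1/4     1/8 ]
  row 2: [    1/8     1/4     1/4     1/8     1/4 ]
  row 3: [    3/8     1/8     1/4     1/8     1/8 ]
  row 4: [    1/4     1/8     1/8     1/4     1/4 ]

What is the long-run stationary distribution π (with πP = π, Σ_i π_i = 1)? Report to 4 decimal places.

Balance equations π_j = Σ_i π_i·P[i][j]:
  π_0 = 1/4·π_0 + 1/4·π_1 + 1/8·π_2 + 3/8·π_3 + 1/4·π_4
  π_1 = 1/8·π_0 + 1/4·π_1 + 1/4·π_2 + 1/8·π_3 + 1/8·π_4
  π_2 = 1/4·π_0 + 1/8·π_1 + 1/4·π_2 + 1/4·π_3 + 1/8·π_4
  π_3 = 1/4·π_0 + 1/4·π_1 + 1/8·π_2 + 1/8·π_3 + 1/4·π_4
  normalize: π_0 + π_1 + π_2 + π_3 + π_4 = 1
Solving the linear system gives exactly π = [65/261, 5/29, 6/29, 52/261, 5/29].

π = [0.2490, 0.1724, 0.2069, 0.1992, 0.1724]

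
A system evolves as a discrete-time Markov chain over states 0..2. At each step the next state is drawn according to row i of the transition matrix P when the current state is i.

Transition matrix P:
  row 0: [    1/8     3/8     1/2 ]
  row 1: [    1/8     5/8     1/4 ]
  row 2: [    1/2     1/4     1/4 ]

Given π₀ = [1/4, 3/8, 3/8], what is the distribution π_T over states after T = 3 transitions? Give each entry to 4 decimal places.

t=0: π = [0.2500, 0.3750, 0.3750]
t=1: π = [0.2656, 0.4219, 0.3125]
t=2: π = [0.2422, 0.4414, 0.3164]
t=3: π = [0.2437, 0.4458, 0.3105]

π = [0.2437, 0.4458, 0.3105]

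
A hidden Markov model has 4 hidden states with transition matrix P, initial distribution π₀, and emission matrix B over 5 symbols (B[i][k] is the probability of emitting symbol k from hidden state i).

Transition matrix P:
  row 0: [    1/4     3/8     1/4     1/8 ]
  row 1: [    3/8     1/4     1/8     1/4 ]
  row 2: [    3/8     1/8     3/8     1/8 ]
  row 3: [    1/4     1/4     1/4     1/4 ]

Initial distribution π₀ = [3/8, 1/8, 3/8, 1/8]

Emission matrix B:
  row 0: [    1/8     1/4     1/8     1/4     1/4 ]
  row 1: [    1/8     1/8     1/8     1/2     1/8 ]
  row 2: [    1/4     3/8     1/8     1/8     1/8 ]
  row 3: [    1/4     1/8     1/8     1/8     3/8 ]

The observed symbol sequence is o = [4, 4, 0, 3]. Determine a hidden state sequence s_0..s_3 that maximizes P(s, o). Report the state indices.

t=0: δ = [9.375e-02, 1.562e-02, 4.688e-02, 4.688e-02]  (obs o_0=4)
t=1: δ = [5.859e-03, 4.395e-03, 2.930e-03, 4.395e-03]  ψ = [0, 0, 0, 0]  (obs o_1=4)
t=2: δ = [2.060e-04, 2.747e-04, 3.662e-04, 2.747e-04]  ψ = [1, 0, 0, 1]  (obs o_2=0)
t=3: δ = [3.433e-05, 3.862e-05, 1.717e-05, 8.583e-06]  ψ = [2, 0, 2, 1]  (obs o_3=3)
backtrack: best end state = 1; path = [0, 1, 0, 1]

path = [0, 1, 0, 1]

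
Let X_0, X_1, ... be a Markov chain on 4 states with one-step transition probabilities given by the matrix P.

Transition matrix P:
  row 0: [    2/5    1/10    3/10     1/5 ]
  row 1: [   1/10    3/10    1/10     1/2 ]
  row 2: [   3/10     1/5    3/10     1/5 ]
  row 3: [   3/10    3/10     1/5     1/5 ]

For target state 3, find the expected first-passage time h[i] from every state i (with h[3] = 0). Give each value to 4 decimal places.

h = [4.0394, 2.5616, 3.8916, 0.0000]

First-step conditioning: h[3] = 0; for i ≠ 3, h[i] = 1 + Σ_k P[i][k]·h[k].
  h[0] = 1 + 2/5·h[0] + 1/10·h[1] + 3/10·h[2]
  h[1] = 1 + 1/10·h[0] + 3/10·h[1] + 1/10·h[2]
  h[2] = 1 + 3/10·h[0] + 1/5·h[1] + 3/10·h[2]
Solving the 3×3 linear system over states ≠ 3 gives exactly h = [820/203, 520/203, 790/203, 0] (h[3] = 0 is the target).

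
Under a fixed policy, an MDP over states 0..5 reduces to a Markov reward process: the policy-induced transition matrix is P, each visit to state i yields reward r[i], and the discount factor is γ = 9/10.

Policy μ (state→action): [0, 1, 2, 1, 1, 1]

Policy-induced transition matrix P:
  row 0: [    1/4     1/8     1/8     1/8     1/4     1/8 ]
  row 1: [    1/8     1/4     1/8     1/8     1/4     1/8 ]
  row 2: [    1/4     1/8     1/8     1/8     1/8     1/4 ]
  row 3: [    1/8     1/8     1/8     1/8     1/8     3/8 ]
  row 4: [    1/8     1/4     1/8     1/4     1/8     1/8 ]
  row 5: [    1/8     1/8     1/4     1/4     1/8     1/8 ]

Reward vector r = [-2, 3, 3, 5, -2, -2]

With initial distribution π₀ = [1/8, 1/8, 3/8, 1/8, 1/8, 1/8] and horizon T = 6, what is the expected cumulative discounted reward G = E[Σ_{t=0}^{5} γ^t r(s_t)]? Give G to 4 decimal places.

G = 4.0048

t=0: π = [0.1250, 0.1250, 0.3750, 0.1250, 0.1250, 0.1250], E[r] = 1.3750, γ^t·E[r] = 1.375000, running G = 1.375000
t=1: π = [0.1875, 0.1563, 0.1406, 0.1563, 0.1563, 0.2031], E[r] = 0.5781, γ^t·E[r] = 0.520313, running G = 1.895313
t=2: π = [0.1660, 0.1641, 0.1504, 0.1699, 0.1680, 0.1816], E[r] = 0.7617, γ^t·E[r] = 0.616992, running G = 2.512305
t=3: π = [0.1646, 0.1665, 0.1477, 0.1687, 0.1663, 0.1863], E[r] = 0.7520, γ^t·E[r] = 0.548174, running G = 3.060479
t=4: π = [0.1640, 0.1666, 0.1483, 0.1691, 0.1664, 0.1856], E[r] = 0.7579, γ^t·E[r] = 0.497241, running G = 3.557719
t=5: π = [0.1640, 0.1666, 0.1482, 0.1690, 0.1663, 0.1858], E[r] = 0.7572, γ^t·E[r] = 0.447091, running G = 4.004810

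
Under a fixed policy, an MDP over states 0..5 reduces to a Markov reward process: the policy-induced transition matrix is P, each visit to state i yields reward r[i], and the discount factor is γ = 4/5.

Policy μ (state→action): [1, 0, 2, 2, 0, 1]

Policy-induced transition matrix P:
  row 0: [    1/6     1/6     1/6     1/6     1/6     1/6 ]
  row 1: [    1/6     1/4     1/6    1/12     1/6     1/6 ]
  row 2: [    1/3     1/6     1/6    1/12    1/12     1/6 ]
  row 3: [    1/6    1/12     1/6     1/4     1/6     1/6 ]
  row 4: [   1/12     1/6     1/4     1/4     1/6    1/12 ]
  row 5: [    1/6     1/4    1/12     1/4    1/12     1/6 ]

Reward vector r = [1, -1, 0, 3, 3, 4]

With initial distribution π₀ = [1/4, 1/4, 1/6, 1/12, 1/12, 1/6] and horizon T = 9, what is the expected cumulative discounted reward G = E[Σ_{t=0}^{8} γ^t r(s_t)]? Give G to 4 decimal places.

G = 6.3638

t=0: π = [0.2500, 0.2500, 0.1667, 0.0833, 0.0833, 0.1667], E[r] = 1.1667, γ^t·E[r] = 1.166667, running G = 1.166667
t=1: π = [0.1875, 0.1944, 0.1597, 0.1597, 0.1389, 0.1597], E[r] = 1.5278, γ^t·E[r] = 1.222222, running G = 2.388889
t=2: π = [0.1817, 0.1829, 0.1649, 0.1753, 0.1400, 0.1551], E[r] = 1.5654, γ^t·E[r] = 1.001852, running G = 3.390741
t=3: π = [0.1825, 0.1802, 0.1654, 0.1769, 0.1400, 0.1550], E[r] = 1.5729, γ^t·E[r] = 0.805333, running G = 4.196074
t=4: π = [0.1826, 0.1799, 0.1654, 0.1772, 0.1400, 0.1550], E[r] = 1.5742, γ^t·E[r] = 0.644780, running G = 4.840854
t=5: π = [0.1826, 0.1798, 0.1654, 0.1772, 0.1400, 0.1550], E[r] = 1.5744, γ^t·E[r] = 0.515897, running G = 5.356751
t=6: π = [0.1826, 0.1798, 0.1654, 0.1772, 0.1400, 0.1550], E[r] = 1.5744, γ^t·E[r] = 0.412727, running G = 5.769478
t=7: π = [0.1826, 0.1798, 0.1654, 0.1773, 0.1400, 0.1550], E[r] = 1.5744, γ^t·E[r] = 0.330183, running G = 6.099661
t=8: π = [0.1826, 0.1798, 0.1654, 0.1773, 0.1400, 0.1550], E[r] = 1.5744, γ^t·E[r] = 0.264147, running G = 6.363808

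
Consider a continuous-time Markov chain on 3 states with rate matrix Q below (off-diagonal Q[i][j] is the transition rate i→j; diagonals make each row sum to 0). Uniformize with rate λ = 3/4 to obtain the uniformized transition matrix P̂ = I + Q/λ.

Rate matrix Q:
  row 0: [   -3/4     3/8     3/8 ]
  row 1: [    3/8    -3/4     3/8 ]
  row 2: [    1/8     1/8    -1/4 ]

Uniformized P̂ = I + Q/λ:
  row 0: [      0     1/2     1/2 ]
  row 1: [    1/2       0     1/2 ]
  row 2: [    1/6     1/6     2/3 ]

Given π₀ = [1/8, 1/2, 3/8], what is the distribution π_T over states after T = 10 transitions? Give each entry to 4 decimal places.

t=0: π = [0.1250, 0.5000, 0.3750]
t=1: π = [0.3125, 0.1250, 0.5625]
t=2: π = [0.1563, 0.2500, 0.5938]
t=3: π = [0.2240, 0.1771, 0.5990]
t=4: π = [0.1884, 0.2118, 0.5998]
t=5: π = [0.2059, 0.1942, 0.6000]
t=6: π = [0.1971, 0.2029, 0.6000]
t=7: π = [0.2015, 0.1985, 0.6000]
t=8: π = [0.1993, 0.2007, 0.6000]
t=9: π = [0.2004, 0.1996, 0.6000]
t=10: π = [0.1998, 0.2002, 0.6000]

π = [0.1998, 0.2002, 0.6000]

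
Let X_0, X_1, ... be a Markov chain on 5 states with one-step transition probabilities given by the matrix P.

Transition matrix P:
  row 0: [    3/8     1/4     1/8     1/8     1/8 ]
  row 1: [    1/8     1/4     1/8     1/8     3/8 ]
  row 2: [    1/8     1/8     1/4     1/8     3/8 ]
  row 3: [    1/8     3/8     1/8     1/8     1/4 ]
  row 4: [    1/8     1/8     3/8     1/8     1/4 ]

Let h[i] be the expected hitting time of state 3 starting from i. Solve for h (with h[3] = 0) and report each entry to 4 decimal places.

First-step conditioning: h[3] = 0; for i ≠ 3, h[i] = 1 + Σ_k P[i][k]·h[k].
  h[0] = 1 + 3/8·h[0] + 1/4·h[1] + 1/8·h[2] + 1/8·h[4]
  h[1] = 1 + 1/8·h[0] + 1/4·h[1] + 1/8·h[2] + 3/8·h[4]
  h[2] = 1 + 1/8·h[0] + 1/8·h[1] + 1/4·h[2] + 3/8·h[4]
  h[4] = 1 + 1/8·h[0] + 1/8·h[1] + 3/8·h[2] + 1/4·h[4]
Solving the 4×4 linear system over states ≠ 3 gives exactly h = [8, 8, 8, 0, 8] (h[3] = 0 is the target).

h = [8.0000, 8.0000, 8.0000, 0.0000, 8.0000]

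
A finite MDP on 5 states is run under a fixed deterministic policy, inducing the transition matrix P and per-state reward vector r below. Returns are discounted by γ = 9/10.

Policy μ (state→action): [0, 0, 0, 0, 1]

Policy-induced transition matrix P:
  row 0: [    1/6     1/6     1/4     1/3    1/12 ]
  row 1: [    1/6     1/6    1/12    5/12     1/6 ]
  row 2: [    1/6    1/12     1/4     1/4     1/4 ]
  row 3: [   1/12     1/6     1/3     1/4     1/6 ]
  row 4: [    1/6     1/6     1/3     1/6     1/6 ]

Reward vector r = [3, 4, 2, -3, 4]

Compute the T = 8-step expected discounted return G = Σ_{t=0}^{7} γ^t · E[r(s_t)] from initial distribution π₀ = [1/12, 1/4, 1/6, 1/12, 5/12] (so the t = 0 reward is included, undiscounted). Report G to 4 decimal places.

G = 9.7545

t=0: π = [0.0833, 0.2500, 0.1667, 0.0833, 0.4167], E[r] = 3.0000, γ^t·E[r] = 3.000000, running G = 3.000000
t=1: π = [0.1597, 0.1528, 0.2500, 0.2639, 0.1736], E[r] = 1.4931, γ^t·E[r] = 1.343750, running G = 4.343750
t=2: π = [0.1447, 0.1458, 0.2610, 0.2743, 0.1742], E[r] = 1.4132, γ^t·E[r] = 1.144688, running G = 5.488438
t=3: π = [0.1438, 0.1449, 0.2631, 0.2718, 0.1764], E[r] = 1.4271, γ^t·E[r] = 1.040379, running G = 6.528816
t=4: π = [0.1440, 0.1447, 0.2632, 0.2714, 0.1766], E[r] = 1.4295, γ^t·E[r] = 0.937902, running G = 7.466718
t=5: π = [0.1440, 0.1447, 0.2632, 0.2714, 0.1766], E[r] = 1.4297, γ^t·E[r] = 0.844206, running G = 8.310925
t=6: π = [0.1440, 0.1447, 0.2632, 0.2714, 0.1766], E[r] = 1.4297, γ^t·E[r] = 0.759780, running G = 9.070705
t=7: π = [0.1440, 0.1447, 0.2632, 0.2714, 0.1766], E[r] = 1.4297, γ^t·E[r] = 0.683801, running G = 9.754506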